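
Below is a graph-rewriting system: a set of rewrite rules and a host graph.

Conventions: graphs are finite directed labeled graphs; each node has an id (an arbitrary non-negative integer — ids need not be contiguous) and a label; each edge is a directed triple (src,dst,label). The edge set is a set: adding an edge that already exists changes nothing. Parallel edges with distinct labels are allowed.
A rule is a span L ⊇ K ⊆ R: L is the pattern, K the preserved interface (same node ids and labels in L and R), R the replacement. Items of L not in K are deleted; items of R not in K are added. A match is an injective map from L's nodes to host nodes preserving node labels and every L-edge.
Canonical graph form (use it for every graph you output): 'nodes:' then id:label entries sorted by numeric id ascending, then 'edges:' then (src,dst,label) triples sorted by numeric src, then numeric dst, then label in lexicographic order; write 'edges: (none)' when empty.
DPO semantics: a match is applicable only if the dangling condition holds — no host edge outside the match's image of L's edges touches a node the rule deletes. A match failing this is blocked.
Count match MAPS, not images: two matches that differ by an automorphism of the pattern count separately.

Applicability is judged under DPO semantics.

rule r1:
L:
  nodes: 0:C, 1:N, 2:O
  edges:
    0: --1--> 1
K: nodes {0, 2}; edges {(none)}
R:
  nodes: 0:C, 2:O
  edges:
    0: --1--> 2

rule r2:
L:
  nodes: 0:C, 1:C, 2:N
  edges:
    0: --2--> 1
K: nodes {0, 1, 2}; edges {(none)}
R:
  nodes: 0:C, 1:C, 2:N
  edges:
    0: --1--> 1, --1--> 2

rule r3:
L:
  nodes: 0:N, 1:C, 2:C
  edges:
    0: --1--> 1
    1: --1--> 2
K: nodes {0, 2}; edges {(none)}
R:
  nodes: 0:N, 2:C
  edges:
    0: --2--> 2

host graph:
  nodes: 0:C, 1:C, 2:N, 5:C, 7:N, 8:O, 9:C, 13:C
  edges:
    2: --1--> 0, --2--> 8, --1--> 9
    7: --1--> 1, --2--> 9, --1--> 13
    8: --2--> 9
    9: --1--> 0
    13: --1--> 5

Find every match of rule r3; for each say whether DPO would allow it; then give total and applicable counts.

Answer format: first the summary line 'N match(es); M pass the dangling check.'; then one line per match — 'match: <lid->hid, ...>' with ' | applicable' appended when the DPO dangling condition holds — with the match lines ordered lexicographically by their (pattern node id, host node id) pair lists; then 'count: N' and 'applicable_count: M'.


2 match(es); 1 pass the dangling check.
match: 0->2, 1->9, 2->0
match: 0->7, 1->13, 2->5 | applicable
count: 2
applicable_count: 1


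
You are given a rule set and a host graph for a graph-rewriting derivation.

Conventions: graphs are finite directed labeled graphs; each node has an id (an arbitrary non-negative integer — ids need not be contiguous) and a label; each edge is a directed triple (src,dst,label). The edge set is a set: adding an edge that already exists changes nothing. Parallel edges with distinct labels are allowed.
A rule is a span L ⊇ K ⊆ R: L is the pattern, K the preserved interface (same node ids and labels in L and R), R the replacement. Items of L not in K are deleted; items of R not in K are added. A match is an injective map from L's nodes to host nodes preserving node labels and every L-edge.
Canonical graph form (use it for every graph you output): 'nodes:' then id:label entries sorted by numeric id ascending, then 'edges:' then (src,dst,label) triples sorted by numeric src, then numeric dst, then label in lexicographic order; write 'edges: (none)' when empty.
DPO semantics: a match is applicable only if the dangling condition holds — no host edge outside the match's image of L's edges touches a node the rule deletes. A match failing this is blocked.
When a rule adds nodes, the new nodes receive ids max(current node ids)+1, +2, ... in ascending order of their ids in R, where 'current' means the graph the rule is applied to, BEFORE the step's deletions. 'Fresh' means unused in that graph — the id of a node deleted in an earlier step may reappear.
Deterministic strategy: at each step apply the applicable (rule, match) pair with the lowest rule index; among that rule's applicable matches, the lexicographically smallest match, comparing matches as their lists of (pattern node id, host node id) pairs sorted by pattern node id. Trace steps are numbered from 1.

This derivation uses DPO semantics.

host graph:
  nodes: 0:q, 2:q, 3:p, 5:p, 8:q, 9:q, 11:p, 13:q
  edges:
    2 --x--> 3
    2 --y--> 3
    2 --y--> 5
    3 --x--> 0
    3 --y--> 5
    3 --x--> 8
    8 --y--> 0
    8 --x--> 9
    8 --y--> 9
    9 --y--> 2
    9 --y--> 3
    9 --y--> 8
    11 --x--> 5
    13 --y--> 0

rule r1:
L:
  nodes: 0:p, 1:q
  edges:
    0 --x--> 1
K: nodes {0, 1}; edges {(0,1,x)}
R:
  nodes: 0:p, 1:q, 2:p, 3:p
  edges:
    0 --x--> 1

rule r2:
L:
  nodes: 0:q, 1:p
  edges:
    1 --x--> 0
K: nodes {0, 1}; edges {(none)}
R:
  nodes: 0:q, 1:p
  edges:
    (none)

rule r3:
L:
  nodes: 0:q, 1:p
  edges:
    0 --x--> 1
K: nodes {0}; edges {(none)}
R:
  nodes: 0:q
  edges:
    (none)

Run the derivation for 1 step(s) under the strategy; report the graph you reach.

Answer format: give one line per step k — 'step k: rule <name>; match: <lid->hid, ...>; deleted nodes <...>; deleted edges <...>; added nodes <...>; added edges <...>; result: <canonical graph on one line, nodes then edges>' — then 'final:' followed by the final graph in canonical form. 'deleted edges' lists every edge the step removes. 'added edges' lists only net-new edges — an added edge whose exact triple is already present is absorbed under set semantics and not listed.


step 1: rule r1; match: 0->3, 1->0; deleted nodes (none); deleted edges (none); added nodes 14, 15; added edges (none); result: nodes: 0:q, 2:q, 3:p, 5:p, 8:q, 9:q, 11:p, 13:q, 14:p, 15:p edges: (2,3,x); (2,3,y); (2,5,y); (3,0,x); (3,5,y); (3,8,x); (8,0,y); (8,9,x); (8,9,y); (9,2,y); (9,3,y); (9,8,y); (11,5,x); (13,0,y)
final:
nodes: 0:q, 2:q, 3:p, 5:p, 8:q, 9:q, 11:p, 13:q, 14:p, 15:p
edges: (2,3,x); (2,3,y); (2,5,y); (3,0,x); (3,5,y); (3,8,x); (8,0,y); (8,9,x); (8,9,y); (9,2,y); (9,3,y); (9,8,y); (11,5,x); (13,0,y)


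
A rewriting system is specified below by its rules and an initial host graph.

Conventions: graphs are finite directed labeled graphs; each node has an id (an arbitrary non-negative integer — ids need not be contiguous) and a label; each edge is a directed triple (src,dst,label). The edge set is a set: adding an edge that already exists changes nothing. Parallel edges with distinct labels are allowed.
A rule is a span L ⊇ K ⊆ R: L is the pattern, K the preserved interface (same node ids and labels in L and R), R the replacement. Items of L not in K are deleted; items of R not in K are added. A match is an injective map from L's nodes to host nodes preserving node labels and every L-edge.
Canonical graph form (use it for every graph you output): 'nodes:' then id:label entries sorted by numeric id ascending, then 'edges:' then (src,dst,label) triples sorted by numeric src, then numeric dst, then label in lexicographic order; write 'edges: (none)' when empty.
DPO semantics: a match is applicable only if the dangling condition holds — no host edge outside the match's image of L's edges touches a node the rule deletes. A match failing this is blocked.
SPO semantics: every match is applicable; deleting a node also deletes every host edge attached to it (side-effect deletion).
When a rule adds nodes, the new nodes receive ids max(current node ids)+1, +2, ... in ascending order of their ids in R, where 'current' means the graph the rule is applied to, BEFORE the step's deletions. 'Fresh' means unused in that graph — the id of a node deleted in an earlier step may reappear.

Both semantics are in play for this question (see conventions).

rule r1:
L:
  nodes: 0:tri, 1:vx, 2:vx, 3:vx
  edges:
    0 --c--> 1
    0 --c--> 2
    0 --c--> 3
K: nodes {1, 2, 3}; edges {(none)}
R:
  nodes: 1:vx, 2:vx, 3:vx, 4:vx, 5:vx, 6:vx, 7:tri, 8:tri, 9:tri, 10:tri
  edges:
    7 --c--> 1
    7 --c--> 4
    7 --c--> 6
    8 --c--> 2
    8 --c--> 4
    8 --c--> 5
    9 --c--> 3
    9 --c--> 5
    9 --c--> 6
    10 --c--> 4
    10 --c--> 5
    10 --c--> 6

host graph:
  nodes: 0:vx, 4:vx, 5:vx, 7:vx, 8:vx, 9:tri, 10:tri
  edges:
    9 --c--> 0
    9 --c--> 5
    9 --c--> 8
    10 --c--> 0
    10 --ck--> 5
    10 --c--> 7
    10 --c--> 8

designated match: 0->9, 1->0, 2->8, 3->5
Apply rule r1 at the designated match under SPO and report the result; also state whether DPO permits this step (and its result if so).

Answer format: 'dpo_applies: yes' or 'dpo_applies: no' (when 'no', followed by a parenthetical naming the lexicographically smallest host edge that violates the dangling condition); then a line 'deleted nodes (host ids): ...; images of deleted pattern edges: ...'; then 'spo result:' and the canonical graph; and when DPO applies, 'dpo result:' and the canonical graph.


dpo_applies: yes
deleted nodes (host ids): 9; images of deleted pattern edges: (9,0,c); (9,5,c); (9,8,c)
spo result:
nodes: 0:vx, 4:vx, 5:vx, 7:vx, 8:vx, 10:tri, 11:vx, 12:vx, 13:vx, 14:tri, 15:tri, 16:tri, 17:tri
edges: (10,0,c); (10,5,ck); (10,7,c); (10,8,c); (14,0,c); (14,11,c); (14,13,c); (15,8,c); (15,11,c); (15,12,c); (16,5,c); (16,12,c); (16,13,c); (17,11,c); (17,12,c); (17,13,c)
dpo result:
nodes: 0:vx, 4:vx, 5:vx, 7:vx, 8:vx, 10:tri, 11:vx, 12:vx, 13:vx, 14:tri, 15:tri, 16:tri, 17:tri
edges: (10,0,c); (10,5,ck); (10,7,c); (10,8,c); (14,0,c); (14,11,c); (14,13,c); (15,8,c); (15,11,c); (15,12,c); (16,5,c); (16,12,c); (16,13,c); (17,11,c); (17,12,c); (17,13,c)


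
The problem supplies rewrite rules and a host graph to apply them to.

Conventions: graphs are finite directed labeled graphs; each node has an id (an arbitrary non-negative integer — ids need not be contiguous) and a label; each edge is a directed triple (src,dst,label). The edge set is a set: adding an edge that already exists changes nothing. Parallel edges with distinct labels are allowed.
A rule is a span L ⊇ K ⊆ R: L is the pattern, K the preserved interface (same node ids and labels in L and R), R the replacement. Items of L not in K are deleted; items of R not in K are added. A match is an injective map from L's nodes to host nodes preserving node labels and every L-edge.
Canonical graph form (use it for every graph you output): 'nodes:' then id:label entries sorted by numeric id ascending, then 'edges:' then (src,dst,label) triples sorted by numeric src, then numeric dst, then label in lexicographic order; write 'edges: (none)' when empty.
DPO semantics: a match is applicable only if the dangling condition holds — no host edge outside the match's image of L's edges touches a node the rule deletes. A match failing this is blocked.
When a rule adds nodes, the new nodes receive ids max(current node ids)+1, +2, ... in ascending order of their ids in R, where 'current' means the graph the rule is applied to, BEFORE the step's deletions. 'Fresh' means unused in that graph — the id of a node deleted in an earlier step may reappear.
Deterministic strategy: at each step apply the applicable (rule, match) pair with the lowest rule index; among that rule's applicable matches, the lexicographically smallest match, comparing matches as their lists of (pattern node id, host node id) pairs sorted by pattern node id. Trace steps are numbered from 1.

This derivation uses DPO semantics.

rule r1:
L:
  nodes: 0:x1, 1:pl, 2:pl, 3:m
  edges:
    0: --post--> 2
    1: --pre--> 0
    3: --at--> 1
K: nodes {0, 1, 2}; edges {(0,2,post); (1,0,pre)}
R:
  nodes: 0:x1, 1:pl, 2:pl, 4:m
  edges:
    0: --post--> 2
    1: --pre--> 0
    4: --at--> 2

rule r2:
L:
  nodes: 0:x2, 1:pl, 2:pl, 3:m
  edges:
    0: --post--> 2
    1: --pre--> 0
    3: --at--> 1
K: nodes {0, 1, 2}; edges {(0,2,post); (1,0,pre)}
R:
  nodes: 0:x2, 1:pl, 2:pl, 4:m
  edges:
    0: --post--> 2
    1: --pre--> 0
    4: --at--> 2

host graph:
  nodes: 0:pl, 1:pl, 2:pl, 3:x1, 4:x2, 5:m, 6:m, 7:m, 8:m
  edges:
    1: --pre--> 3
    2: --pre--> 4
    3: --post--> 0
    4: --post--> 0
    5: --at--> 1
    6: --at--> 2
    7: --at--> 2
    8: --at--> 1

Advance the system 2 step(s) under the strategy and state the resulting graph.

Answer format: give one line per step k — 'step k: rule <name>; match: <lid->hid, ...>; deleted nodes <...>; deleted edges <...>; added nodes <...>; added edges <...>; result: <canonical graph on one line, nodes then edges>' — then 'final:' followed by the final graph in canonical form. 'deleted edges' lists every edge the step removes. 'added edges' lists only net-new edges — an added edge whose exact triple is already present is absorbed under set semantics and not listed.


step 1: rule r1; match: 0->3, 1->1, 2->0, 3->5; deleted nodes 5; deleted edges (5,1,at); added nodes 9; added edges (9,0,at); result: nodes: 0:pl, 1:pl, 2:pl, 3:x1, 4:x2, 6:m, 7:m, 8:m, 9:m edges: (1,3,pre); (2,4,pre); (3,0,post); (4,0,post); (6,2,at); (7,2,at); (8,1,at); (9,0,at)
step 2: rule r1; match: 0->3, 1->1, 2->0, 3->8; deleted nodes 8; deleted edges (8,1,at); added nodes 10; added edges (10,0,at); result: nodes: 0:pl, 1:pl, 2:pl, 3:x1, 4:x2, 6:m, 7:m, 9:m, 10:m edges: (1,3,pre); (2,4,pre); (3,0,post); (4,0,post); (6,2,at); (7,2,at); (9,0,at); (10,0,at)
final:
nodes: 0:pl, 1:pl, 2:pl, 3:x1, 4:x2, 6:m, 7:m, 9:m, 10:m
edges: (1,3,pre); (2,4,pre); (3,0,post); (4,0,post); (6,2,at); (7,2,at); (9,0,at); (10,0,at)


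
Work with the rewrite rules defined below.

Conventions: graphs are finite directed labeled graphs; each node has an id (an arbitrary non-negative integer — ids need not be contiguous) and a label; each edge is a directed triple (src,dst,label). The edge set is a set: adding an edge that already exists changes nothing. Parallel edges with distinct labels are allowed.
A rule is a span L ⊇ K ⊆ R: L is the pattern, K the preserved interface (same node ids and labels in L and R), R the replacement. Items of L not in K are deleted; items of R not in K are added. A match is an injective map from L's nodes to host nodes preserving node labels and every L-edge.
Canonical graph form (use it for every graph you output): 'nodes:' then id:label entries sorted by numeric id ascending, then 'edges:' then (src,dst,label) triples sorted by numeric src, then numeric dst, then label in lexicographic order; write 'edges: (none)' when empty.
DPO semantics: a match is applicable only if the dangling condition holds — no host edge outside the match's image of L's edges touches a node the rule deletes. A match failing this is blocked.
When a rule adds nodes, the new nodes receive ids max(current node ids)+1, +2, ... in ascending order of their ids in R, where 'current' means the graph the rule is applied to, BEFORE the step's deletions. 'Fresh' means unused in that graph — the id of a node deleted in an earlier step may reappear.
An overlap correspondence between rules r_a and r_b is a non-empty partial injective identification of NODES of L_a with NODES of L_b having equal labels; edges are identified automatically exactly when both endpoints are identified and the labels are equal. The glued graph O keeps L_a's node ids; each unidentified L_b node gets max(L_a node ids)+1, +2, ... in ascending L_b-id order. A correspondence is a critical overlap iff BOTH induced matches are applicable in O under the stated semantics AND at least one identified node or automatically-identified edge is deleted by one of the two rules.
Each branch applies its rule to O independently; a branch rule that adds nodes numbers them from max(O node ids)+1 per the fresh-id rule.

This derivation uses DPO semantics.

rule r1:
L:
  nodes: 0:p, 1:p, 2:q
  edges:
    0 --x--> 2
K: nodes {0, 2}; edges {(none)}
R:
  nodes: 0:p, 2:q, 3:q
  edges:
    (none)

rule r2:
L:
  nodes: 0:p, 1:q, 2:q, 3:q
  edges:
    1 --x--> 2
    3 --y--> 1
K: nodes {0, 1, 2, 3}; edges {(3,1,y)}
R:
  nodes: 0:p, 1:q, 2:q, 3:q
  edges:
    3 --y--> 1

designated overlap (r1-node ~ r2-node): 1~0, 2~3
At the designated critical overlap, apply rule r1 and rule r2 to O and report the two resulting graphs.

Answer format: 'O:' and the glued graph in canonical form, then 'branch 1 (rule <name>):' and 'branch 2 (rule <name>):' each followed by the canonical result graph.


O:
nodes: 0:p, 1:p, 2:q, 3:q, 4:q
edges: (0,2,x); (2,3,y); (3,4,x)
branch 1 (rule r1):
nodes: 0:p, 2:q, 3:q, 4:q, 5:q
edges: (2,3,y); (3,4,x)
branch 2 (rule r2):
nodes: 0:p, 1:p, 2:q, 3:q, 4:q
edges: (0,2,x); (2,3,y)


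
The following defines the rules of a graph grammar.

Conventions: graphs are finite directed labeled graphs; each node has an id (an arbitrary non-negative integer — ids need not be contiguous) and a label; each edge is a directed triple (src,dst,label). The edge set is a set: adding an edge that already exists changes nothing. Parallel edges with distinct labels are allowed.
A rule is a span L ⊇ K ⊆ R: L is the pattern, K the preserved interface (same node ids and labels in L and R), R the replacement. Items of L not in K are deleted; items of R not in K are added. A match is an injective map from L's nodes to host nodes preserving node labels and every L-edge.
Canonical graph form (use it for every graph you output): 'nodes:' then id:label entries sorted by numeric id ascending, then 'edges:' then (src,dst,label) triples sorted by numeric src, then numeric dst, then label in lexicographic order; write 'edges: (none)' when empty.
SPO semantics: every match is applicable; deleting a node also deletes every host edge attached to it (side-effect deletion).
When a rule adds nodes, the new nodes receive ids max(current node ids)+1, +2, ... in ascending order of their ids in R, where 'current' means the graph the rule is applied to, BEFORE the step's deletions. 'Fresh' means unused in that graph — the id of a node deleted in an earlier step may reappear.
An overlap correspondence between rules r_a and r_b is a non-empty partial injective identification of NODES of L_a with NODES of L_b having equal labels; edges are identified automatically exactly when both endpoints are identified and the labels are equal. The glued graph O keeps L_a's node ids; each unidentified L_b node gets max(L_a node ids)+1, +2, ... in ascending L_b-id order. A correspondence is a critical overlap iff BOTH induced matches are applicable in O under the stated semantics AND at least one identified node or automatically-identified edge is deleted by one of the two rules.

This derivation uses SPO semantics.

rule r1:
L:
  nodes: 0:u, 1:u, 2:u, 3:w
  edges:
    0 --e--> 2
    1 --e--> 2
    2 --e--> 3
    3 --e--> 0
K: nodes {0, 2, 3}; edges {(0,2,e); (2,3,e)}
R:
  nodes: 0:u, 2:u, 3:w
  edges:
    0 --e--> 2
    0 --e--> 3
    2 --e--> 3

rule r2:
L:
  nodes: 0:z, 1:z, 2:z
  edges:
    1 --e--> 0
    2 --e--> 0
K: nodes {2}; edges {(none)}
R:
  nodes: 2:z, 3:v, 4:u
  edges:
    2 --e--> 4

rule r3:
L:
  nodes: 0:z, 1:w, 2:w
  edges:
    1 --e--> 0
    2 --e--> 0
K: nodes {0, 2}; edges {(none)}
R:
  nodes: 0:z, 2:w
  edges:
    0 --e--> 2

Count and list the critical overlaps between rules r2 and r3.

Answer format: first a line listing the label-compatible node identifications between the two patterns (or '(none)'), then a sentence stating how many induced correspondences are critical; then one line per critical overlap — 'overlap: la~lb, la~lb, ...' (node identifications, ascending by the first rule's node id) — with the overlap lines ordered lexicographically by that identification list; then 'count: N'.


label-compatible node identifications between L(r2) and L(r3): 0~0, 1~0, 2~0
2 of the induced correspondences are critical overlaps of r2 and r3.
overlap: 0~0
overlap: 1~0
count: 2


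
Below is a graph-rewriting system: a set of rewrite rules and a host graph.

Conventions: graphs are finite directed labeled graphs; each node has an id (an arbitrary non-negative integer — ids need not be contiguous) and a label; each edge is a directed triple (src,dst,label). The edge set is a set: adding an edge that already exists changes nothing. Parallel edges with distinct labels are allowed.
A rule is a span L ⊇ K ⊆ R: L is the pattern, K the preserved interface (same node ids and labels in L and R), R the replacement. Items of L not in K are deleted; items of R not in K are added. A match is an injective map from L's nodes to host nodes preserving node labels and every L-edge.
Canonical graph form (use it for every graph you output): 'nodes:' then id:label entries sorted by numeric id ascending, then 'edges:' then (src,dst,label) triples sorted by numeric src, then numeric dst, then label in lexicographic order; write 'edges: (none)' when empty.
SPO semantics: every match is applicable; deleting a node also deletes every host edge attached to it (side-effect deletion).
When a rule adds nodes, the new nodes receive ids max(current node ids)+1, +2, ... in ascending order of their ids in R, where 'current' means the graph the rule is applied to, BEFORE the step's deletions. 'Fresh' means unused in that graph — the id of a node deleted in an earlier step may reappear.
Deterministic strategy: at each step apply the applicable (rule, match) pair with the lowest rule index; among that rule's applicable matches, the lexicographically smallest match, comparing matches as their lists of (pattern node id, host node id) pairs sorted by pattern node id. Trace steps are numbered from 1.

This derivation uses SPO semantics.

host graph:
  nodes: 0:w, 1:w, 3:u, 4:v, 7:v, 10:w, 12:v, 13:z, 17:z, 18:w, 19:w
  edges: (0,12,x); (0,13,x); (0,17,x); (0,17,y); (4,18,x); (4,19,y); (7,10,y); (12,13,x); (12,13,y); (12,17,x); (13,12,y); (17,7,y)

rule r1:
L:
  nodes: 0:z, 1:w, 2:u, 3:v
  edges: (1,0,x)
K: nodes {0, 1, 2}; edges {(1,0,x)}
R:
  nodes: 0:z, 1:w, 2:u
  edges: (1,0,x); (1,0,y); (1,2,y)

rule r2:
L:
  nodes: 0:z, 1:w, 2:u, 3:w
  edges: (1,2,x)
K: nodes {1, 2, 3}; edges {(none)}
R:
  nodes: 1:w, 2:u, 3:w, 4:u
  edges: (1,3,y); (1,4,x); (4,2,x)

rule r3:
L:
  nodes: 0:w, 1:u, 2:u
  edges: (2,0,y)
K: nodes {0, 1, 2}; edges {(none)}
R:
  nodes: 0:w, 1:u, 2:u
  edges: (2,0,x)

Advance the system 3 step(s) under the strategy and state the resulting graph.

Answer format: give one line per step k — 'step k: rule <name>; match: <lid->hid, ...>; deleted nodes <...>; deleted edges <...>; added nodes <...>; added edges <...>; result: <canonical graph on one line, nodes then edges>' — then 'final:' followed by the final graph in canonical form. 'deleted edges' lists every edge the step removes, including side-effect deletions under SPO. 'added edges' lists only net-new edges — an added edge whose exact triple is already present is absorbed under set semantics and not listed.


step 1: rule r1; match: 0->13, 1->0, 2->3, 3->4; deleted nodes 4; deleted edges (4,18,x); (4,19,y); added nodes (none); added edges (0,3,y); (0,13,y); result: nodes: 0:w, 1:w, 3:u, 7:v, 10:w, 12:v, 13:z, 17:z, 18:w, 19:w edges: (0,3,y); (0,12,x); (0,13,x); (0,13,y); (0,17,x); (0,17,y); (7,10,y); (12,13,x); (12,13,y); (12,17,x); (13,12,y); (17,7,y)
step 2: rule r1; match: 0->13, 1->0, 2->3, 3->7; deleted nodes 7; deleted edges (7,10,y); (17,7,y); added nodes (none); added edges (none); result: nodes: 0:w, 1:w, 3:u, 10:w, 12:v, 13:z, 17:z, 18:w, 19:w edges: (0,3,y); (0,12,x); (0,13,x); (0,13,y); (0,17,x); (0,17,y); (12,13,x); (12,13,y); (12,17,x); (13,12,y)
step 3: rule r1; match: 0->13, 1->0, 2->3, 3->12; deleted nodes 12; deleted edges (0,12,x); (12,13,x); (12,13,y); (12,17,x); (13,12,y); added nodes (none); added edges (none); result: nodes: 0:w, 1:w, 3:u, 10:w, 13:z, 17:z, 18:w, 19:w edges: (0,3,y); (0,13,x); (0,13,y); (0,17,x); (0,17,y)
final:
nodes: 0:w, 1:w, 3:u, 10:w, 13:z, 17:z, 18:w, 19:w
edges: (0,3,y); (0,13,x); (0,13,y); (0,17,x); (0,17,y)


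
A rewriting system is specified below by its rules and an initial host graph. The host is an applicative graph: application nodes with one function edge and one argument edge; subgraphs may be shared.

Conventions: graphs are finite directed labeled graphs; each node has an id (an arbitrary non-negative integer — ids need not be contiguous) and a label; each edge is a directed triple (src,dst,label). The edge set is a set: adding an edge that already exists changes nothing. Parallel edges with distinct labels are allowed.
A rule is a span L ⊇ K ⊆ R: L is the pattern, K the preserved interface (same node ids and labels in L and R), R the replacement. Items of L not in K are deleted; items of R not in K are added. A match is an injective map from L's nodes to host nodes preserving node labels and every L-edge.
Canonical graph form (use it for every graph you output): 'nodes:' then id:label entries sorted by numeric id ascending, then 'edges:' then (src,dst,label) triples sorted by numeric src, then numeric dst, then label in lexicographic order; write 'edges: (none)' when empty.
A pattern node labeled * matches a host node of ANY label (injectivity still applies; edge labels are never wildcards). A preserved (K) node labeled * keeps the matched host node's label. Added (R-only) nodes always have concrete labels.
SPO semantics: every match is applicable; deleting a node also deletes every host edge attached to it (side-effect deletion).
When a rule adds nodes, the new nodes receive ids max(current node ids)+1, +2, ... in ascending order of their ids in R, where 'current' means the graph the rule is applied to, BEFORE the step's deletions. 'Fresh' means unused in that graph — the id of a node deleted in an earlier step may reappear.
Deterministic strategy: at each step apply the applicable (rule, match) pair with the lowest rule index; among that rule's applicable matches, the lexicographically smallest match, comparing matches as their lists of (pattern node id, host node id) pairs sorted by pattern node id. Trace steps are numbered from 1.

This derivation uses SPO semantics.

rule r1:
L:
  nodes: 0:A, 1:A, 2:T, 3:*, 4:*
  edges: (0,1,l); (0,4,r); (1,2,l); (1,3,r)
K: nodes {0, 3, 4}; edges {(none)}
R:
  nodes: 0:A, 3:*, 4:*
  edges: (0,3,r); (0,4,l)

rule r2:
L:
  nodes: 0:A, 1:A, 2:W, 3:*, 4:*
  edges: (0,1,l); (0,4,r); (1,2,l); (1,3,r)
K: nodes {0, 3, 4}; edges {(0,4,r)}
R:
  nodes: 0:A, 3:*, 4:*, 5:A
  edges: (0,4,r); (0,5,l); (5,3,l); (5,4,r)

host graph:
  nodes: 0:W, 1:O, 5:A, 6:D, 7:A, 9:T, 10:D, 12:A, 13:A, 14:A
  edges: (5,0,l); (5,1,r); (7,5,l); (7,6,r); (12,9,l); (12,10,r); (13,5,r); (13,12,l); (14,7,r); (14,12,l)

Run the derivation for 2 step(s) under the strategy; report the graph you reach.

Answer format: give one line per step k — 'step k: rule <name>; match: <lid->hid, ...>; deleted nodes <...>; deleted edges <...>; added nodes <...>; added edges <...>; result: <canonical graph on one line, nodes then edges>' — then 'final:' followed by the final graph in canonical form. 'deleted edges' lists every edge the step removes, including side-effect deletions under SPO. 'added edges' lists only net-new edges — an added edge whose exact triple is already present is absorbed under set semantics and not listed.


step 1: rule r1; match: 0->13, 1->12, 2->9, 3->10, 4->5; deleted nodes 9, 12; deleted edges (12,9,l); (12,10,r); (13,5,r); (13,12,l); (14,12,l); added nodes (none); added edges (13,5,l); (13,10,r); result: nodes: 0:W, 1:O, 5:A, 6:D, 7:A, 10:D, 13:A, 14:A edges: (5,0,l); (5,1,r); (7,5,l); (7,6,r); (13,5,l); (13,10,r); (14,7,r)
step 2: rule r2; match: 0->7, 1->5, 2->0, 3->1, 4->6; deleted nodes 0, 5; deleted edges (5,0,l); (5,1,r); (7,5,l); (13,5,l); added nodes 15; added edges (7,15,l); (15,1,l); (15,6,r); result: nodes: 1:O, 6:D, 7:A, 10:D, 13:A, 14:A, 15:A edges: (7,6,r); (7,15,l); (13,10,r); (14,7,r); (15,1,l); (15,6,r)
final:
nodes: 1:O, 6:D, 7:A, 10:D, 13:A, 14:A, 15:A
edges: (7,6,r); (7,15,l); (13,10,r); (14,7,r); (15,1,l); (15,6,r)


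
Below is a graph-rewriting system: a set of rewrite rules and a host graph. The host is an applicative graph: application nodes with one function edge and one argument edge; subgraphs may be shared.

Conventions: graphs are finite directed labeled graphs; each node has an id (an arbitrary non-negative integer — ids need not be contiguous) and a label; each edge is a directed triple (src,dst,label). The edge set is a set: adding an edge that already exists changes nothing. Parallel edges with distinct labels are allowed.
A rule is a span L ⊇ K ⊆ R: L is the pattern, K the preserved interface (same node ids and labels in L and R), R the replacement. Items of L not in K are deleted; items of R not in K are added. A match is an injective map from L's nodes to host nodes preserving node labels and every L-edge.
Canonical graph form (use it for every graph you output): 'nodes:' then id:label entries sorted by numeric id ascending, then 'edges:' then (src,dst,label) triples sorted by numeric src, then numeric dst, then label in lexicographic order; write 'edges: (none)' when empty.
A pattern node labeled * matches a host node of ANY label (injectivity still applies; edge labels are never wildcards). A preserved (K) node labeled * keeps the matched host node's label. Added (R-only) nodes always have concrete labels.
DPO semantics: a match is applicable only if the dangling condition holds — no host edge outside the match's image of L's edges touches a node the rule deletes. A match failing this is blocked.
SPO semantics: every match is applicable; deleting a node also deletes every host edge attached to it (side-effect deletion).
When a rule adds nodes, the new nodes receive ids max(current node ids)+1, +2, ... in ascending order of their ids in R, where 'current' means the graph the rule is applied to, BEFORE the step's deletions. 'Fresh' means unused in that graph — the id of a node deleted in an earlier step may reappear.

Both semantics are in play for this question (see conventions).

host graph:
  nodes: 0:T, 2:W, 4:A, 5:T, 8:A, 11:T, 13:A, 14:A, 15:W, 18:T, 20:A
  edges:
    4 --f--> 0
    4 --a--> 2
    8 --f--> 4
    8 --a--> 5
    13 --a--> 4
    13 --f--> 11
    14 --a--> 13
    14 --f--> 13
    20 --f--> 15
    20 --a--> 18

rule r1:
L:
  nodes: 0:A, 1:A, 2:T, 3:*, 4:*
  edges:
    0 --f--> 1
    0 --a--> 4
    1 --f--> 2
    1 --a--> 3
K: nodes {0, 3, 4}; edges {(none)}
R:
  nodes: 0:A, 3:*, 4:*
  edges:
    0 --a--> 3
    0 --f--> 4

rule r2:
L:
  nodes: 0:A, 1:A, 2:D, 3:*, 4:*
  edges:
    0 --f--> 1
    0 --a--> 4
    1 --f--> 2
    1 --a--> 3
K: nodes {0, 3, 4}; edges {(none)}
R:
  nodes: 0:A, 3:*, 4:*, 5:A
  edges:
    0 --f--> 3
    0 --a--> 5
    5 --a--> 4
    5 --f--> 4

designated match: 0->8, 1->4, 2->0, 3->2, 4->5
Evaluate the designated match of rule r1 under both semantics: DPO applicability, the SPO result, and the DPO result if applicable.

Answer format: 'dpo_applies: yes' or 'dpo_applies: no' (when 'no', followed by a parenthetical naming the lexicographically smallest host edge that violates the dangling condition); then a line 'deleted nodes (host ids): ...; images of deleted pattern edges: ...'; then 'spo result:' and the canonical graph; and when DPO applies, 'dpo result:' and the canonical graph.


dpo_applies: no
(the rule deletes node 4, which keeps host edge (13,4,a) outside the match image — the dangling condition fails, DPO blocks; SPO proceeds and side-deletes such edges)
deleted nodes (host ids): 0, 4; images of deleted pattern edges: (4,0,f); (4,2,a); (8,4,f); (8,5,a)
spo result:
nodes: 2:W, 5:T, 8:A, 11:T, 13:A, 14:A, 15:W, 18:T, 20:A
edges: (8,2,a); (8,5,f); (13,11,f); (14,13,a); (14,13,f); (20,15,f); (20,18,a)


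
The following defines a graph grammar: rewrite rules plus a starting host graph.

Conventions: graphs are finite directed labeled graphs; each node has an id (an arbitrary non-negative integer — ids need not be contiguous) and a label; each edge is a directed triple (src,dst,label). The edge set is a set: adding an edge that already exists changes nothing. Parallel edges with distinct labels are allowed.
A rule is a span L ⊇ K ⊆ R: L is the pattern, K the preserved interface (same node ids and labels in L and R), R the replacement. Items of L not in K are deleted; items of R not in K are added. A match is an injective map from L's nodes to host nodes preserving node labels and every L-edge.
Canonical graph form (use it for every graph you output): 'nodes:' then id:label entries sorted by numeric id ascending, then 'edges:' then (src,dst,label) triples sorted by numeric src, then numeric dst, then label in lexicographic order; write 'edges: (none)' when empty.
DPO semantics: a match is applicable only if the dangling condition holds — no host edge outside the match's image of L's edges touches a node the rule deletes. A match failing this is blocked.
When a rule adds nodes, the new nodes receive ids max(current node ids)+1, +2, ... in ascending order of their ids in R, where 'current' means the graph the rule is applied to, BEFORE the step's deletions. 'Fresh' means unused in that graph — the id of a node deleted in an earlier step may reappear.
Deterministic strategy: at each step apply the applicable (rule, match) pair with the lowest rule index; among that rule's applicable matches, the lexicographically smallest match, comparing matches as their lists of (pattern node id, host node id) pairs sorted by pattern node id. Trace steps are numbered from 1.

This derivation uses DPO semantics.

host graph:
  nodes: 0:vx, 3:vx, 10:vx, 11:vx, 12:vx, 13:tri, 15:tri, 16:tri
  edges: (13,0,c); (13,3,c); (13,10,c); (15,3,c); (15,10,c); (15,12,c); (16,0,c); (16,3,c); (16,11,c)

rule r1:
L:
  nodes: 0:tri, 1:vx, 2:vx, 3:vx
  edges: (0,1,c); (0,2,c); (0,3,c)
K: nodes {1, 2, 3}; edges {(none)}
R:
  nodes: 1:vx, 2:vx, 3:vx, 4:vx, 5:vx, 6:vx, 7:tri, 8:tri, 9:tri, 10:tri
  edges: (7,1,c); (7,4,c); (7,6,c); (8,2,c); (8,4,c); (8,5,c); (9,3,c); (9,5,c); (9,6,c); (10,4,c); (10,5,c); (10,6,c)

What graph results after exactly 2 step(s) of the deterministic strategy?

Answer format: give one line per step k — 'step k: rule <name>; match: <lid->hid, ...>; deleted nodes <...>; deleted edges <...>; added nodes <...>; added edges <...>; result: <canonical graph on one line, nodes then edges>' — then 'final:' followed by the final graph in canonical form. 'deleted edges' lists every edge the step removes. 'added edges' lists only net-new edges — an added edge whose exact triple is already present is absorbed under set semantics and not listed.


step 1: rule r1; match: 0->13, 1->0, 2->3, 3->10; deleted nodes 13; deleted edges (13,0,c); (13,3,c); (13,10,c); added nodes 17, 18, 19, 20, 21, 22, 23; added edges (20,0,c); (20,17,c); (20,19,c); (21,3,c); (21,17,c); (21,18,c); (22,10,c); (22,18,c); (22,19,c); (23,17,c); (23,18,c); (23,19,c); result: nodes: 0:vx, 3:vx, 10:vx, 11:vx, 12:vx, 15:tri, 16:tri, 17:vx, 18:vx, 19:vx, 20:tri, 21:tri, 22:tri, 23:tri edges: (15,3,c); (15,10,c); (15,12,c); (16,0,c); (16,3,c); (16,11,c); (20,0,c); (20,17,c); (20,19,c); (21,3,c); (21,17,c); (21,18,c); (22,10,c); (22,18,c); (22,19,c); (23,17,c); (23,18,c); (23,19,c)
step 2: rule r1; match: 0->15, 1->3, 2->10, 3->12; deleted nodes 15; deleted edges (15,3,c); (15,10,c); (15,12,c); added nodes 24, 25, 26, 27, 28, 29, 30; added edges (27,3,c); (27,24,c); (27,26,c); (28,10,c); (28,24,c); (28,25,c); (29,12,c); (29,25,c); (29,26,c); (30,24,c); (30,25,c); (30,26,c); result: nodes: 0:vx, 3:vx, 10:vx, 11:vx, 12:vx, 16:tri, 17:vx, 18:vx, 19:vx, 20:tri, 21:tri, 22:tri, 23:tri, 24:vx, 25:vx, 26:vx, 27:tri, 28:tri, 29:tri, 30:tri edges: (16,0,c); (16,3,c); (16,11,c); (20,0,c); (20,17,c); (20,19,c); (21,3,c); (21,17,c); (21,18,c); (22,10,c); (22,18,c); (22,19,c); (23,17,c); (23,18,c); (23,19,c); (27,3,c); (27,24,c); (27,26,c); (28,10,c); (28,24,c); (28,25,c); (29,12,c); (29,25,c); (29,26,c); (30,24,c); (30,25,c); (30,26,c)
final:
nodes: 0:vx, 3:vx, 10:vx, 11:vx, 12:vx, 16:tri, 17:vx, 18:vx, 19:vx, 20:tri, 21:tri, 22:tri, 23:tri, 24:vx, 25:vx, 26:vx, 27:tri, 28:tri, 29:tri, 30:tri
edges: (16,0,c); (16,3,c); (16,11,c); (20,0,c); (20,17,c); (20,19,c); (21,3,c); (21,17,c); (21,18,c); (22,10,c); (22,18,c); (22,19,c); (23,17,c); (23,18,c); (23,19,c); (27,3,c); (27,24,c); (27,26,c); (28,10,c); (28,24,c); (28,25,c); (29,12,c); (29,25,c); (29,26,c); (30,24,c); (30,25,c); (30,26,c)


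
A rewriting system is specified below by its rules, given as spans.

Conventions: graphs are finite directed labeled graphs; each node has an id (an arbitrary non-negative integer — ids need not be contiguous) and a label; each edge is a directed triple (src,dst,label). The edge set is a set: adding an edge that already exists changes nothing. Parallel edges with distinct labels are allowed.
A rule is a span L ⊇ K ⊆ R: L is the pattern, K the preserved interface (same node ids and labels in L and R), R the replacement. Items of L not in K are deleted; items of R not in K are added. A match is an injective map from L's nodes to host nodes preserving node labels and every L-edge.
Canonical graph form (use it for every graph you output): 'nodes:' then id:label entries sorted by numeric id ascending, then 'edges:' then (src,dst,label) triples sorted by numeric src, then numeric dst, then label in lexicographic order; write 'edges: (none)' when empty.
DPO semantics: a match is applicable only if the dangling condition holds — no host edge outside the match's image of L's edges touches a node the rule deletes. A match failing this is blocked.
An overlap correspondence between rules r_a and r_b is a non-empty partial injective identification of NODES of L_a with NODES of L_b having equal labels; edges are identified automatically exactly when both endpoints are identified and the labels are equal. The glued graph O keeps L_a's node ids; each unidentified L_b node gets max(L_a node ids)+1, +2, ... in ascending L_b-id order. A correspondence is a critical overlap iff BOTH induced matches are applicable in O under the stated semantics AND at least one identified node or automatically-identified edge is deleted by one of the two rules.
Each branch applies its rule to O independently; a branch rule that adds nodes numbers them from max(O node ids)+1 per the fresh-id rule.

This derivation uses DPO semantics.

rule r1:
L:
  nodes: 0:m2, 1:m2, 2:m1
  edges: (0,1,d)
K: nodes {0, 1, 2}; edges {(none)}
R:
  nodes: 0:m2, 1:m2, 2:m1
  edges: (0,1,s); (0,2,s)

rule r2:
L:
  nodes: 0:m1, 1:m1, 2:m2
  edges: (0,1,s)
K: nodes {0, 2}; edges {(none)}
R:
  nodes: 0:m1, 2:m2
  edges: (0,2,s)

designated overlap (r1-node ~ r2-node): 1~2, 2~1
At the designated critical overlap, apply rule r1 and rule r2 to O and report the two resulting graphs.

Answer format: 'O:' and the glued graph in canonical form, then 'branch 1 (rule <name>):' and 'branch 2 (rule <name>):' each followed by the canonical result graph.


O:
nodes: 0:m2, 1:m2, 2:m1, 3:m1
edges: (0,1,d); (3,2,s)
branch 1 (rule r1):
nodes: 0:m2, 1:m2, 2:m1, 3:m1
edges: (0,1,s); (0,2,s); (3,2,s)
branch 2 (rule r2):
nodes: 0:m2, 1:m2, 3:m1
edges: (0,1,d); (3,1,s)


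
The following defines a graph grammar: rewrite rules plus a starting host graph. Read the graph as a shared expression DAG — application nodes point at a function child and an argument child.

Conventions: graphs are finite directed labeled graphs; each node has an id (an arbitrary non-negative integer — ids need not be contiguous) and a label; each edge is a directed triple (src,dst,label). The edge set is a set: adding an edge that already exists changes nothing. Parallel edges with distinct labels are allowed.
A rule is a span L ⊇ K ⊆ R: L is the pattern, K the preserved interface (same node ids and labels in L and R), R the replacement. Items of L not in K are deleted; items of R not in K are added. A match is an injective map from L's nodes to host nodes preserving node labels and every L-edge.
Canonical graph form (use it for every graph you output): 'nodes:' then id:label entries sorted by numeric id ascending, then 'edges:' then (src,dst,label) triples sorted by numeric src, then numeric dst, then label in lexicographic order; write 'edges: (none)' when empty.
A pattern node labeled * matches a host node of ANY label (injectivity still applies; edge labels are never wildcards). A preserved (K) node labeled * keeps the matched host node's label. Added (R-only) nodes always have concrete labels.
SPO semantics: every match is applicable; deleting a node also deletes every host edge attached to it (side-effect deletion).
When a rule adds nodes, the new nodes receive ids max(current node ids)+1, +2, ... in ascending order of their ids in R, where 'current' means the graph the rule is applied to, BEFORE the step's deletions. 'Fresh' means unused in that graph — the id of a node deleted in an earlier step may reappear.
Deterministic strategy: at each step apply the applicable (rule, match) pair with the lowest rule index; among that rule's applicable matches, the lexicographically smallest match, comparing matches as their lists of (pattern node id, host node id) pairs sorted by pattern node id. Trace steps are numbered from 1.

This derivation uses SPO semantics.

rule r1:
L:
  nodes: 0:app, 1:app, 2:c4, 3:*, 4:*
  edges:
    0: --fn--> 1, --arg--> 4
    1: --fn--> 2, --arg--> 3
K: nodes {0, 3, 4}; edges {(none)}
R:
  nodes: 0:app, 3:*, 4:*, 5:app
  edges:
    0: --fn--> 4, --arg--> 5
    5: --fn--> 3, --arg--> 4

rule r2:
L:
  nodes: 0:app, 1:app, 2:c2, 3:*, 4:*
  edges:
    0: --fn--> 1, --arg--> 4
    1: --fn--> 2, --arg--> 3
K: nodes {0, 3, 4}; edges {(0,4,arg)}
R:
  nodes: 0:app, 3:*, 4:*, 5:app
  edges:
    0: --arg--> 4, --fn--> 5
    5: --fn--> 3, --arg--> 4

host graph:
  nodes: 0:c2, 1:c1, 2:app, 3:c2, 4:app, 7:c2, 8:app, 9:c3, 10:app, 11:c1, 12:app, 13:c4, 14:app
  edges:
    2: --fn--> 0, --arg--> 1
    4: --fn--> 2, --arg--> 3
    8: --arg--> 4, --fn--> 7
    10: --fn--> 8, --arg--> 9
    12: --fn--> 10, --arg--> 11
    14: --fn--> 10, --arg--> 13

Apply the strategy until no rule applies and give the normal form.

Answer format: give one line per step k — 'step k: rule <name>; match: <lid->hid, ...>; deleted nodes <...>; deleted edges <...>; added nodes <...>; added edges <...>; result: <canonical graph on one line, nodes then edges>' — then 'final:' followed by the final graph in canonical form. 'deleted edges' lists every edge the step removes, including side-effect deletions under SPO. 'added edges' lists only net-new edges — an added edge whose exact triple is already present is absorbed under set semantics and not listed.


step 1: rule r2; match: 0->4, 1->2, 2->0, 3->1, 4->3; deleted nodes 0, 2; deleted edges (2,0,fn); (2,1,arg); (4,2,fn); added nodes 15; added edges (4,15,fn); (15,1,fn); (15,3,arg); result: nodes: 1:c1, 3:c2, 4:app, 7:c2, 8:app, 9:c3, 10:app, 11:c1, 12:app, 13:c4, 14:app, 15:app edges: (4,3,arg); (4,15,fn); (8,4,arg); (8,7,fn); (10,8,fn); (10,9,arg); (12,10,fn); (12,11,arg); (14,10,fn); (14,13,arg); (15,1,fn); (15,3,arg)
step 2: rule r2; match: 0->10, 1->8, 2->7, 3->4, 4->9; deleted nodes 7, 8; deleted edges (8,4,arg); (8,7,fn); (10,8,fn); added nodes 16; added edges (10,16,fn); (16,4,fn); (16,9,arg); result: nodes: 1:c1, 3:c2, 4:app, 9:c3, 10:app, 11:c1, 12:app, 13:c4, 14:app, 15:app, 16:app edges: (4,3,arg); (4,15,fn); (10,9,arg); (10,16,fn); (12,10,fn); (12,11,arg); (14,10,fn); (14,13,arg); (15,1,fn); (15,3,arg); (16,4,fn); (16,9,arg)
final:
nodes: 1:c1, 3:c2, 4:app, 9:c3, 10:app, 11:c1, 12:app, 13:c4, 14:app, 15:app, 16:app
edges: (4,3,arg); (4,15,fn); (10,9,arg); (10,16,fn); (12,10,fn); (12,11,arg); (14,10,fn); (14,13,arg); (15,1,fn); (15,3,arg); (16,4,fn); (16,9,arg)
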